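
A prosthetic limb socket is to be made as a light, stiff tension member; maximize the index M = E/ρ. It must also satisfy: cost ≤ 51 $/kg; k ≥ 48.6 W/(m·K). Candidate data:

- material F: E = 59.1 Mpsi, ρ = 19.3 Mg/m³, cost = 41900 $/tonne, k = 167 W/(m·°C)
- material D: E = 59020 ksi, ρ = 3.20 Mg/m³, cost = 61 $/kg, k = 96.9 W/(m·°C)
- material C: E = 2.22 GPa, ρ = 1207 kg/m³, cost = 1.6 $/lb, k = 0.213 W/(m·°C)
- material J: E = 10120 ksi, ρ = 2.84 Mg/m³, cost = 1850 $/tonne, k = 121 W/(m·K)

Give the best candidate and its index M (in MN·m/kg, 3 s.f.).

material J, M = 24.6 MN·m/kg

Screen on constraints: cost ≤ 51 $/kg; k ≥ 48.6 W/(m·K). Survivors: material F, material J.
Convert each candidate to consistent units, then evaluate M:
  material F: E = 407.5 GPa, ρ = 19300 kg/m³
  material J: E = 69.77 GPa, ρ = 2840 kg/m³
  material J: M = 24.6 MN·m/kg
  material F: M = 21.1 MN·m/kg
Material J ranks first.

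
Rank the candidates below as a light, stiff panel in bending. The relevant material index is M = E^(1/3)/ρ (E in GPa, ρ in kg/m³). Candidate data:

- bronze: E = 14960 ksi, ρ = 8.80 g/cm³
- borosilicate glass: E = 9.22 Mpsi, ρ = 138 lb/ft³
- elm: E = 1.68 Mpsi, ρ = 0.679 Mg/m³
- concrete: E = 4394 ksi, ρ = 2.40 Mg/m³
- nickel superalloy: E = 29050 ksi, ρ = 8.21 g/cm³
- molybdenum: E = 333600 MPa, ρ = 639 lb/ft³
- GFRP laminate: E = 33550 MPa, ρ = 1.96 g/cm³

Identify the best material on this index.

After converting to SI:
  bronze: E = 103.1 GPa, ρ = 8800 kg/m³
  borosilicate glass: E = 63.57 GPa, ρ = 2211 kg/m³
  elm: E = 11.58 GPa, ρ = 679.0 kg/m³
  concrete: E = 30.30 GPa, ρ = 2400 kg/m³
  nickel superalloy: E = 200.3 GPa, ρ = 8210 kg/m³
  molybdenum: E = 333.6 GPa, ρ = 10240 kg/m³
  GFRP laminate: E = 33.55 GPa, ρ = 1960 kg/m³
  elm: M = 3.33×10⁻³
  borosilicate glass: M = 1.81×10⁻³
  GFRP laminate: M = 1.65×10⁻³
  concrete: M = 1.30×10⁻³
  nickel superalloy: M = 0.713×10⁻³
  molybdenum: M = 0.678×10⁻³
  bronze: M = 0.533×10⁻³
Elm ranks first.

elm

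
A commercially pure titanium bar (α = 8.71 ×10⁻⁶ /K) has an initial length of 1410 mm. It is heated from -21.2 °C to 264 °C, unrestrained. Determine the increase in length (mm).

3.50 mm

ΔT = 264 − (-21.2) = 285.2 K.
ΔL = α·L₀·ΔT = 8.71×10⁻⁶ × 1410 mm × 285.2 K = 3.50 mm.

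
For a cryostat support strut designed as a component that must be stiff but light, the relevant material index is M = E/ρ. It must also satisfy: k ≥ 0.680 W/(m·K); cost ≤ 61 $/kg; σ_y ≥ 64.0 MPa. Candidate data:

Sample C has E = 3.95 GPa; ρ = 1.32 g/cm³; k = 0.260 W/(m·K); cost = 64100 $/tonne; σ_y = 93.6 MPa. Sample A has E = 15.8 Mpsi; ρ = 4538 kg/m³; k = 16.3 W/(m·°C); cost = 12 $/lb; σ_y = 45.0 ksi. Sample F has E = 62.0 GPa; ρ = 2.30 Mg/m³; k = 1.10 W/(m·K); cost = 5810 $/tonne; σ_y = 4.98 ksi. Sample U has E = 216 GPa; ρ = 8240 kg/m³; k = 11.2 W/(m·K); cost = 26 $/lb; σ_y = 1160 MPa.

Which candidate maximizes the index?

Screen on constraints: k ≥ 0.680 W/(m·K); cost ≤ 61 $/kg; σ_y ≥ 64.0 MPa. Survivors: sample A, sample U.
After converting to SI:
  sample A: E = 108.9 GPa, ρ = 4538 kg/m³
  sample U: E = 216.0 GPa, ρ = 8240 kg/m³
  sample U: M = 26.2 MN·m/kg
  sample A: M = 24.0 MN·m/kg
Sample U ranks first.

sample U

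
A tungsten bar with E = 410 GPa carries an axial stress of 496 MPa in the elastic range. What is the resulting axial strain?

ε = σ/E = 496 / 410000 = 1.21×10⁻³.

1.21×10⁻³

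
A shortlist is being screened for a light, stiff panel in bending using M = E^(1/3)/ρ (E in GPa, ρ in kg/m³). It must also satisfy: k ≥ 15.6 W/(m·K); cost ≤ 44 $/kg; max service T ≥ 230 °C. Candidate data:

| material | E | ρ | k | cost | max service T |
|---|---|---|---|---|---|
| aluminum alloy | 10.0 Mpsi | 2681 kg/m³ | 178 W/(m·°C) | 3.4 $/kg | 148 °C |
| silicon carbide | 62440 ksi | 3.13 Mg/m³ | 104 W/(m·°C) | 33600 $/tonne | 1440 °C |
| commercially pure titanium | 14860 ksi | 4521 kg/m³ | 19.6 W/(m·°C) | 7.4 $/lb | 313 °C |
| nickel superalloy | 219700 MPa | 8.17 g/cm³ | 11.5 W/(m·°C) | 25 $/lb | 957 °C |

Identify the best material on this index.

silicon carbide

Screen on constraints: k ≥ 15.6 W/(m·K); cost ≤ 44 $/kg; max service T ≥ 230 °C. Survivors: silicon carbide, commercially pure titanium.
Convert each candidate to consistent units, then evaluate M:
  silicon carbide: E = 430.5 GPa, ρ = 3130 kg/m³
  commercially pure titanium: E = 102.5 GPa, ρ = 4521 kg/m³
  silicon carbide: M = 2.41×10⁻³
  commercially pure titanium: M = 1.04×10⁻³
Silicon carbide ranks first.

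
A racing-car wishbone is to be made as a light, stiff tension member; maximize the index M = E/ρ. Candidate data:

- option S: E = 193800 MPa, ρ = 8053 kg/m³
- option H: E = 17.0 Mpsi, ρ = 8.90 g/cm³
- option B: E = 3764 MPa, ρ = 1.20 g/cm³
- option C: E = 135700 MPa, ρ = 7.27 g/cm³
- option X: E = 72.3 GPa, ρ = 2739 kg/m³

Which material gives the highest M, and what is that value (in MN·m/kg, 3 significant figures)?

Putting every candidate on a common basis:
  option S: E = 193.8 GPa, ρ = 8053 kg/m³
  option H: E = 117.2 GPa, ρ = 8900 kg/m³
  option B: E = 3.764 GPa, ρ = 1200 kg/m³
  option C: E = 135.7 GPa, ρ = 7270 kg/m³
  option X: E = 72.30 GPa, ρ = 2739 kg/m³
  option X: M = 26.4 MN·m/kg
  option S: M = 24.1 MN·m/kg
  option C: M = 18.7 MN·m/kg
  option H: M = 13.2 MN·m/kg
  option B: M = 3.14 MN·m/kg
Option X ranks first.

option X, M = 26.4 MN·m/kg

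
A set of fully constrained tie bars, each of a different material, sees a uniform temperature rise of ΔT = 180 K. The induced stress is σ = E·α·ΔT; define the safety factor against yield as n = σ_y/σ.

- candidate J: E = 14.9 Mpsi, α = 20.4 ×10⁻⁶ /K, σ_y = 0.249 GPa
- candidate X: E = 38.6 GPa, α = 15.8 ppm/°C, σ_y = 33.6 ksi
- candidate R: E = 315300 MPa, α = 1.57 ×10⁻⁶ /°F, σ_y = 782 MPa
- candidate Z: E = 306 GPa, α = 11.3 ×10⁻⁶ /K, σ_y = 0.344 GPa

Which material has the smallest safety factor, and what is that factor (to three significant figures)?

Converting E to GPa, α to ×10⁻⁶/K, σ_y to MPa, then σ and n for each:
  candidate J: E = 102.7, α = 20.4, σ_y = 249.0 → σ = 377 MPa, n = 0.660
  candidate X: E = 38.60, α = 15.8, σ_y = 231.7 → σ = 110 MPa, n = 2.11
  candidate R: E = 315.3, α = 2.83, σ_y = 782.0 → σ = 160 MPa, n = 4.88
  candidate Z: E = 306.0, α = 11.3, σ_y = 344.0 → σ = 622 MPa, n = 0.553
Smallest n: candidate Z with n = 0.553.

candidate Z, n = 0.553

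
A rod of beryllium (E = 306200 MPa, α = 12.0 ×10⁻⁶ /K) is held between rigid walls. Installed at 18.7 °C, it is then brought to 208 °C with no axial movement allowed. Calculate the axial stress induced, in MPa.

E = 306200 MPa = 306.2 GPa.
ΔT = 189.3 K. Constrained thermal stress σ = E·α·ΔT = 306.2×10³ MPa × 12.0×10⁻⁶ × 189.3 = 696 MPa (compressive).

696 MPa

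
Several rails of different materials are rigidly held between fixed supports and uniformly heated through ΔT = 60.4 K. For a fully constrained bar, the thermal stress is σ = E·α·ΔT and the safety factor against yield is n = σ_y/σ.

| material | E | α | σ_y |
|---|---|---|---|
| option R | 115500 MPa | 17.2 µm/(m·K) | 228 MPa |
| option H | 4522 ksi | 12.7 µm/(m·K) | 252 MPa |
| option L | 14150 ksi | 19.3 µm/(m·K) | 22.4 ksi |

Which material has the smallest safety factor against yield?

Converting E to GPa, α to ×10⁻⁶/K, σ_y to MPa, then σ and n for each:
  option R: E = 115.5, α = 17.2, σ_y = 228.0 → σ = 120 MPa, n = 1.90
  option H: E = 31.18, α = 12.7, σ_y = 252.0 → σ = 23.9 MPa, n = 10.5
  option L: E = 97.56, α = 19.3, σ_y = 154.4 → σ = 114 MPa, n = 1.36
Option L has the lowest safety factor, n = 1.36.

option L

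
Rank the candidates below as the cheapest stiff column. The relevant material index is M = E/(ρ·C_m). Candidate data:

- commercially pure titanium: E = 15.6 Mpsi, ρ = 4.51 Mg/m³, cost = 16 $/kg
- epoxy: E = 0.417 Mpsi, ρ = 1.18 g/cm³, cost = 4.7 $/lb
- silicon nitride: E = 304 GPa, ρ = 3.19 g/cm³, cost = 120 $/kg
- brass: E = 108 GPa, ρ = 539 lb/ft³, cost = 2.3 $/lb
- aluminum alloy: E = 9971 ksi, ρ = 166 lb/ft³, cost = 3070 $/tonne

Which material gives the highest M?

aluminum alloy

Putting every candidate on a common basis:
  commercially pure titanium: E = 107.6 GPa, ρ = 4510 kg/m³, cost = 16.00 $/kg
  epoxy: E = 2.875 GPa, ρ = 1180 kg/m³, cost = 10.36 $/kg
  silicon nitride: E = 304.0 GPa, ρ = 3190 kg/m³, cost = 120.0 $/kg
  brass: E = 108.0 GPa, ρ = 8634 kg/m³, cost = 5.071 $/kg
  aluminum alloy: E = 68.75 GPa, ρ = 2659 kg/m³, cost = 3.070 $/kg
  aluminum alloy: M = 8.42 MN·m per $
  brass: M = 2.47 MN·m per $
  commercially pure titanium: M = 1.49 MN·m per $
  silicon nitride: M = 0.794 MN·m per $
  epoxy: M = 0.235 MN·m per $
The maximum is for aluminum alloy.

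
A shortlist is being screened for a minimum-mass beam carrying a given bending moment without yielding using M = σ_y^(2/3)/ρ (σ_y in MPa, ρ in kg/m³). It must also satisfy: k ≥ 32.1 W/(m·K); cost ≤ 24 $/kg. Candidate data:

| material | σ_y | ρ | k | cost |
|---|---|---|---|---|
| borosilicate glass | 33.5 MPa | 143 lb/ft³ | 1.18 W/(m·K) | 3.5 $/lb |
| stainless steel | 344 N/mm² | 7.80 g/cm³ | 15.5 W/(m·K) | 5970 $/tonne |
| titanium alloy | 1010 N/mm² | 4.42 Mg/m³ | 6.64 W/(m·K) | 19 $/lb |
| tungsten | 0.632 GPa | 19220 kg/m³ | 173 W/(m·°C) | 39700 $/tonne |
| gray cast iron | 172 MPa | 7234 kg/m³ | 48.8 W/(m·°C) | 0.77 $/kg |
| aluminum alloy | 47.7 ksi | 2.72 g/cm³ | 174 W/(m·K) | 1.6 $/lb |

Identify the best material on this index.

aluminum alloy

Screen on constraints: k ≥ 32.1 W/(m·K); cost ≤ 24 $/kg. Survivors: gray cast iron, aluminum alloy.
Convert each candidate to consistent units, then evaluate M:
  gray cast iron: σ_y = 172.0 MPa, ρ = 7234 kg/m³
  aluminum alloy: σ_y = 328.9 MPa, ρ = 2720 kg/m³
  aluminum alloy: M = 17.5×10⁻³
  gray cast iron: M = 4.28×10⁻³
Highest index: aluminum alloy.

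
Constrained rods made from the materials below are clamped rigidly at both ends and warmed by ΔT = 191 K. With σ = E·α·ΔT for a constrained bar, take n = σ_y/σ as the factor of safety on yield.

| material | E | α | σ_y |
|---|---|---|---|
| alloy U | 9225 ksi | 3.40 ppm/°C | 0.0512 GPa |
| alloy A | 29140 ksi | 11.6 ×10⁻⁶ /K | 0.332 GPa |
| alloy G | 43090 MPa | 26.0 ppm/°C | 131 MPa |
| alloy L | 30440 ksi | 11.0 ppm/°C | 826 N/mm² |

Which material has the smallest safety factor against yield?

alloy G

Converting E to GPa, α to ×10⁻⁶/K, σ_y to MPa, then σ and n for each:
  alloy U: E = 63.60, α = 3.40, σ_y = 51.20 → σ = 41.3 MPa, n = 1.24
  alloy A: E = 200.9, α = 11.6, σ_y = 332.0 → σ = 445 MPa, n = 0.746
  alloy G: E = 43.09, α = 26.0, σ_y = 131.0 → σ = 214 MPa, n = 0.612
  alloy L: E = 209.9, α = 11.0, σ_y = 826.0 → σ = 441 MPa, n = 1.87
Alloy G has the lowest safety factor, n = 0.612.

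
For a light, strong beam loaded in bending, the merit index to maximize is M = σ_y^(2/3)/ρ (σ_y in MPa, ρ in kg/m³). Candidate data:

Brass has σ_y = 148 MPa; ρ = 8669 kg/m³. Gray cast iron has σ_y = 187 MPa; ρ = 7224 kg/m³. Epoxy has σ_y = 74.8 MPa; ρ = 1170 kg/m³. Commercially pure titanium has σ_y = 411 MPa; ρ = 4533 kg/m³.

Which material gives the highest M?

epoxy

Evaluate M for each candidate:
  epoxy: M = 15.2×10⁻³
  commercially pure titanium: M = 12.2×10⁻³
  gray cast iron: M = 4.53×10⁻³
  brass: M = 3.23×10⁻³
Highest index: epoxy.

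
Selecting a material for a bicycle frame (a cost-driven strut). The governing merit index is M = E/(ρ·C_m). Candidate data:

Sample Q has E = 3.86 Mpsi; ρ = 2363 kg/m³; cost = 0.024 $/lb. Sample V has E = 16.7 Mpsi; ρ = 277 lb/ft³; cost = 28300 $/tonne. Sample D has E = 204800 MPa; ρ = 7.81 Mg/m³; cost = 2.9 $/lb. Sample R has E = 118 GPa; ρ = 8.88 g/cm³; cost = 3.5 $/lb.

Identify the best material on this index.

Putting every candidate on a common basis:
  sample Q: E = 26.61 GPa, ρ = 2363 kg/m³, cost = 0.05291 $/kg
  sample V: E = 115.1 GPa, ρ = 4437 kg/m³, cost = 28.30 $/kg
  sample D: E = 204.8 GPa, ρ = 7810 kg/m³, cost = 6.393 $/kg
  sample R: E = 118.0 GPa, ρ = 8880 kg/m³, cost = 7.716 $/kg
  sample Q: M = 213 MN·m per $
  sample D: M = 4.10 MN·m per $
  sample R: M = 1.72 MN·m per $
  sample V: M = 0.917 MN·m per $
Sample Q ranks first.

sample Q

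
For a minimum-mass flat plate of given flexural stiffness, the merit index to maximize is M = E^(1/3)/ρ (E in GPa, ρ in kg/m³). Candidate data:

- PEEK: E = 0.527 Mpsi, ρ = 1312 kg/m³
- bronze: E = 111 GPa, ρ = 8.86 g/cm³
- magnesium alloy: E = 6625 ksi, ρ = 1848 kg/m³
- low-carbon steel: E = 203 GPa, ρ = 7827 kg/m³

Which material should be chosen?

Normalizing units and computing the index:
  PEEK: E = 3.634 GPa, ρ = 1312 kg/m³
  bronze: E = 111.0 GPa, ρ = 8860 kg/m³
  magnesium alloy: E = 45.68 GPa, ρ = 1848 kg/m³
  low-carbon steel: E = 203.0 GPa, ρ = 7827 kg/m³
  magnesium alloy: M = 1.93×10⁻³
  PEEK: M = 1.17×10⁻³
  low-carbon steel: M = 0.751×10⁻³
  bronze: M = 0.542×10⁻³
Magnesium alloy ranks first.

magnesium alloy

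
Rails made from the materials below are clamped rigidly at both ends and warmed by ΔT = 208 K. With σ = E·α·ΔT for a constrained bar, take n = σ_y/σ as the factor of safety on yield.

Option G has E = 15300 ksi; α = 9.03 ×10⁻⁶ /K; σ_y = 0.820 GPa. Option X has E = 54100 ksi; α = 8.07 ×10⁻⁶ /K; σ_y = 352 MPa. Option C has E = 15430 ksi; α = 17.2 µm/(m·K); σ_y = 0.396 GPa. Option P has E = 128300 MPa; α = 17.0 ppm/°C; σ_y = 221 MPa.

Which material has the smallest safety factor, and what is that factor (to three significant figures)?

Per material, after unit conversion:
  option G: E = 105.5, α = 9.03, σ_y = 820.0 → σ = 198 MPa, n = 4.14
  option X: E = 373.0, α = 8.07, σ_y = 352.0 → σ = 626 MPa, n = 0.562
  option C: E = 106.4, α = 17.2, σ_y = 396.0 → σ = 381 MPa, n = 1.04
  option P: E = 128.3, α = 17.0, σ_y = 221.0 → σ = 454 MPa, n = 0.487
The minimum is option P at n = 0.487.

option P, n = 0.487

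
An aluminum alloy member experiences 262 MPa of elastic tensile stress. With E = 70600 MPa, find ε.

E = 70600 MPa = 70.60 GPa = 70600 MPa.
ε = σ/E = 262 / 70600 = 3.71×10⁻³.

3.71×10⁻³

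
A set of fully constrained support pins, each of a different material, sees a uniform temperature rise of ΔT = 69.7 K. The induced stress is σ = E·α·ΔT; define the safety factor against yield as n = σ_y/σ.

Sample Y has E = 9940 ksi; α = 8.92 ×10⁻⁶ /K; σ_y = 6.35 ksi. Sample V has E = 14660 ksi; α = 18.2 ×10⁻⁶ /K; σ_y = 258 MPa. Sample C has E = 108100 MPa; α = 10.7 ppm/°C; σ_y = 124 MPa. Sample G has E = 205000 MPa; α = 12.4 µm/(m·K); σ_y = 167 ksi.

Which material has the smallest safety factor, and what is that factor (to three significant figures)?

sample Y, n = 1.03

In consistent units (E in GPa, α in ×10⁻⁶/K, σ_y in MPa):
  sample Y: E = 68.53, α = 8.92, σ_y = 43.78 → σ = 42.6 MPa, n = 1.03
  sample V: E = 101.1, α = 18.2, σ_y = 258.0 → σ = 128 MPa, n = 2.01
  sample C: E = 108.1, α = 10.7, σ_y = 124.0 → σ = 80.6 MPa, n = 1.54
  sample G: E = 205.0, α = 12.4, σ_y = 1151 → σ = 177 MPa, n = 6.50
Smallest n: sample Y with n = 1.03.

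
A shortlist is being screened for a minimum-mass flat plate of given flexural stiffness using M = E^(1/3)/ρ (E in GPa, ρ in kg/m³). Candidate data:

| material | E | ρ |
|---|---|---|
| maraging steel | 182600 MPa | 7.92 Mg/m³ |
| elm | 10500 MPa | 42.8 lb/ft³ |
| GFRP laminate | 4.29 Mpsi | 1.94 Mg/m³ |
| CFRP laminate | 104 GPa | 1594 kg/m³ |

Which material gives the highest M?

elm

After converting to SI:
  maraging steel: E = 182.6 GPa, ρ = 7920 kg/m³
  elm: E = 10.50 GPa, ρ = 685.6 kg/m³
  GFRP laminate: E = 29.58 GPa, ρ = 1940 kg/m³
  CFRP laminate: E = 104.0 GPa, ρ = 1594 kg/m³
  elm: M = 3.19×10⁻³
  CFRP laminate: M = 2.95×10⁻³
  GFRP laminate: M = 1.59×10⁻³
  maraging steel: M = 0.716×10⁻³
Elm has the largest M.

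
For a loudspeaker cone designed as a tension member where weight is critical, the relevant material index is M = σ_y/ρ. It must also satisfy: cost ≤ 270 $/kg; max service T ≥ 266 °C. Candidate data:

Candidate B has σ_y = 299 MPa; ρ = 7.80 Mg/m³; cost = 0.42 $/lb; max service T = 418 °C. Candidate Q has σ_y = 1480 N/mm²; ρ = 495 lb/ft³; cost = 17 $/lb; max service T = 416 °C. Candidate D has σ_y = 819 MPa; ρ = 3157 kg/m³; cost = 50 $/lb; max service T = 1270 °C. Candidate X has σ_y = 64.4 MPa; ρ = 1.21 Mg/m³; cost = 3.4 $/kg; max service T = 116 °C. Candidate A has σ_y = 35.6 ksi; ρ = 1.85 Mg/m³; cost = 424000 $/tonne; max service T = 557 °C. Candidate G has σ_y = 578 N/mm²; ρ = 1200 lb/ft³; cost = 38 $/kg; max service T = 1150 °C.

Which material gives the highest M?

Screen on constraints: cost ≤ 270 $/kg; max service T ≥ 266 °C. Survivors: candidate B, candidate Q, candidate D, candidate G.
Putting every candidate on a common basis:
  candidate B: σ_y = 299.0 MPa, ρ = 7800 kg/m³
  candidate Q: σ_y = 1480 MPa, ρ = 7929 kg/m³
  candidate D: σ_y = 819.0 MPa, ρ = 3157 kg/m³
  candidate G: σ_y = 578.0 MPa, ρ = 19220 kg/m³
  candidate D: M = 259 kN·m/kg
  candidate Q: M = 187 kN·m/kg
  candidate B: M = 38.3 kN·m/kg
  candidate G: M = 30.1 kN·m/kg
Highest index: candidate D.

candidate D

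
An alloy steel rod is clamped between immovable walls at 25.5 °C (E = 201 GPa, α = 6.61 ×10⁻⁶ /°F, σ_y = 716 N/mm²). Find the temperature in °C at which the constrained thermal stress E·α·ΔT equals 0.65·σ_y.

α = 6.61×10⁻⁶/°F × 9/5 = 11.9×10⁻⁶/K.
σ_y = 716 N/mm² = 716.0 MPa.
E·α·ΔT = 465.4 MPa ⇒ ΔT = 465.4 / (201.0×10³ × 11.9×10⁻⁶) = 194.6 K.
T = 25.5 + 194.6 = 220.1 °C.

220 °C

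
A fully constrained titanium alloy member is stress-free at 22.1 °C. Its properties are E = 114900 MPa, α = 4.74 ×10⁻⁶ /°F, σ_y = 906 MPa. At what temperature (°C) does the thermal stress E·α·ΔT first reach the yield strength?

E = 114900 MPa = 114.9 GPa.
α = 4.74×10⁻⁶/°F × 9/5 = 8.53×10⁻⁶/K.
E·α·ΔT = 906.0 MPa ⇒ ΔT = 906.0 / (114.9×10³ × 8.53×10⁻⁶) = 924.2 K.
T = 22.1 + 924.2 = 946.3 °C.

946 °C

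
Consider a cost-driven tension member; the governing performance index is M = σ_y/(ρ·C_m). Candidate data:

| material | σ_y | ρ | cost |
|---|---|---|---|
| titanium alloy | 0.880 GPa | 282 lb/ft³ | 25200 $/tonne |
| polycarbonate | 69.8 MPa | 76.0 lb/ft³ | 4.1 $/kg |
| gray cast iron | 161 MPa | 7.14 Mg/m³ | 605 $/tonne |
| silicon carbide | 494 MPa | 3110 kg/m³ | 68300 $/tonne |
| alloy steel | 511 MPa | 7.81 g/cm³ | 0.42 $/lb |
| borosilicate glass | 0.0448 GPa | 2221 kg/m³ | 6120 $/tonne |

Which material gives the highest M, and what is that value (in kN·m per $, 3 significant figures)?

Normalizing units and computing the index:
  titanium alloy: σ_y = 880.0 MPa, ρ = 4517 kg/m³, cost = 25.20 $/kg
  polycarbonate: σ_y = 69.80 MPa, ρ = 1217 kg/m³, cost = 4.100 $/kg
  gray cast iron: σ_y = 161.0 MPa, ρ = 7140 kg/m³, cost = 0.6050 $/kg
  silicon carbide: σ_y = 494.0 MPa, ρ = 3110 kg/m³, cost = 68.30 $/kg
  alloy steel: σ_y = 511.0 MPa, ρ = 7810 kg/m³, cost = 0.9259 $/kg
  borosilicate glass: σ_y = 44.80 MPa, ρ = 2221 kg/m³, cost = 6.120 $/kg
  alloy steel: M = 70.7 kN·m per $
  gray cast iron: M = 37.3 kN·m per $
  polycarbonate: M = 14.0 kN·m per $
  titanium alloy: M = 7.73 kN·m per $
  borosilicate glass: M = 3.30 kN·m per $
  silicon carbide: M = 2.33 kN·m per $
Highest index: alloy steel.

alloy steel, M = 70.7 kN·m per $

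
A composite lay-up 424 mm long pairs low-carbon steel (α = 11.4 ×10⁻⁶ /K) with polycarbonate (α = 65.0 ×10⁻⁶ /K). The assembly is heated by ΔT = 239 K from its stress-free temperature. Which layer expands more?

α(low-carbon steel) = 11.4×10⁻⁶/K vs α(polycarbonate) = 65.0×10⁻⁶/K.
Higher α expands more for the same ΔT: polycarbonate.

polycarbonate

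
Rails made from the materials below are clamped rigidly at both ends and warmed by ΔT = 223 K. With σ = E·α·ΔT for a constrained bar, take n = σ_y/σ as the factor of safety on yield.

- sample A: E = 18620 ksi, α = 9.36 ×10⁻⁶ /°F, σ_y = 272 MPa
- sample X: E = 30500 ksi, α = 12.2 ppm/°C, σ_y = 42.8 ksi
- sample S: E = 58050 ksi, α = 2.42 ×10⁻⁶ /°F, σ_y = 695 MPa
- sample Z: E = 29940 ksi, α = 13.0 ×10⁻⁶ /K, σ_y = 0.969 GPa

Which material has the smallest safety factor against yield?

sample X

With everything in SI (GPa, ×10⁻⁶/K, MPa):
  sample A: E = 128.4, α = 16.8, σ_y = 272.0 → σ = 482 MPa, n = 0.564
  sample X: E = 210.3, α = 12.2, σ_y = 295.1 → σ = 572 MPa, n = 0.516
  sample S: E = 400.2, α = 4.36, σ_y = 695.0 → σ = 389 MPa, n = 1.79
  sample Z: E = 206.4, α = 13.0, σ_y = 969.0 → σ = 598 MPa, n = 1.62
Sample X has the lowest safety factor, n = 0.516.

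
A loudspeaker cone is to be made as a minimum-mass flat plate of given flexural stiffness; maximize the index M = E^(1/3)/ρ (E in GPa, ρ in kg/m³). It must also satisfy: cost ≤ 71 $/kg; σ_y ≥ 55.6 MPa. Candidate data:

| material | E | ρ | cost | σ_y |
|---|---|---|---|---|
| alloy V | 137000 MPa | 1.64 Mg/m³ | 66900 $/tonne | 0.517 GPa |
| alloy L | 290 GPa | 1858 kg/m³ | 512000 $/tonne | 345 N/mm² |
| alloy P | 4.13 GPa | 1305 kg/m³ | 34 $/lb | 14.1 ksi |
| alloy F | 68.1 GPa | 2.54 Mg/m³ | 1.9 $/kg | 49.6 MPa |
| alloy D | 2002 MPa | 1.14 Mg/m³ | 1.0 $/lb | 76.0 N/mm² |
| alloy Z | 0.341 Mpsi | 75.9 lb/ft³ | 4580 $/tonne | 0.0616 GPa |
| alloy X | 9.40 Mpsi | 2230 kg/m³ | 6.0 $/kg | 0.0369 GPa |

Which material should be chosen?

alloy V

Screen on constraints: cost ≤ 71 $/kg; σ_y ≥ 55.6 MPa. Survivors: alloy V, alloy D, alloy Z.
Convert each candidate to consistent units, then evaluate M:
  alloy V: E = 137.0 GPa, ρ = 1640 kg/m³
  alloy D: E = 2.002 GPa, ρ = 1140 kg/m³
  alloy Z: E = 2.351 GPa, ρ = 1216 kg/m³
  alloy V: M = 3.14×10⁻³
  alloy D: M = 1.11×10⁻³
  alloy Z: M = 1.09×10⁻³
Alloy V ranks first.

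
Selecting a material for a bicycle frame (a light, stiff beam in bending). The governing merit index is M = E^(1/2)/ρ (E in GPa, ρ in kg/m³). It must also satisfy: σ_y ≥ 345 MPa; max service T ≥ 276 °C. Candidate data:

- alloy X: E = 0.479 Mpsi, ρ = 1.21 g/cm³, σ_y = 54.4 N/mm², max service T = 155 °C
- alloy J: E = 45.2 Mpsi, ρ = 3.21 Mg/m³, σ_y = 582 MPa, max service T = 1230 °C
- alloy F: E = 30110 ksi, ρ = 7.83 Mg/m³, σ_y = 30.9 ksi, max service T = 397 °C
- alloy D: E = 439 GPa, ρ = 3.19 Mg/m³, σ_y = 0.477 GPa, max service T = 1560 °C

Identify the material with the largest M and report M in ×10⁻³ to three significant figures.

alloy D, M = 6.57×10⁻³

Screen on constraints: σ_y ≥ 345 MPa; max service T ≥ 276 °C. Survivors: alloy J, alloy D.
Putting every candidate on a common basis:
  alloy J: E = 311.6 GPa, ρ = 3210 kg/m³
  alloy D: E = 439.0 GPa, ρ = 3190 kg/m³
  alloy D: M = 6.57×10⁻³
  alloy J: M = 5.50×10⁻³
The maximum is for alloy D.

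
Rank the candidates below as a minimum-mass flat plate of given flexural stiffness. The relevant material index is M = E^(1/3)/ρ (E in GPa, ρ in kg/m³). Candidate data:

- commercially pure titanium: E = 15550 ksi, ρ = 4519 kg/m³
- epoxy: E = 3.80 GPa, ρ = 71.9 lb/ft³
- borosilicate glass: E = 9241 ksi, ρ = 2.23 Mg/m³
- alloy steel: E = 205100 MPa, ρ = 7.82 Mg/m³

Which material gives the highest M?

Convert each candidate to consistent units, then evaluate M:
  commercially pure titanium: E = 107.2 GPa, ρ = 4519 kg/m³
  epoxy: E = 3.800 GPa, ρ = 1152 kg/m³
  borosilicate glass: E = 63.71 GPa, ρ = 2230 kg/m³
  alloy steel: E = 205.1 GPa, ρ = 7820 kg/m³
  borosilicate glass: M = 1.79×10⁻³
  epoxy: M = 1.35×10⁻³
  commercially pure titanium: M = 1.05×10⁻³
  alloy steel: M = 0.754×10⁻³
Borosilicate glass ranks first.

borosilicate glass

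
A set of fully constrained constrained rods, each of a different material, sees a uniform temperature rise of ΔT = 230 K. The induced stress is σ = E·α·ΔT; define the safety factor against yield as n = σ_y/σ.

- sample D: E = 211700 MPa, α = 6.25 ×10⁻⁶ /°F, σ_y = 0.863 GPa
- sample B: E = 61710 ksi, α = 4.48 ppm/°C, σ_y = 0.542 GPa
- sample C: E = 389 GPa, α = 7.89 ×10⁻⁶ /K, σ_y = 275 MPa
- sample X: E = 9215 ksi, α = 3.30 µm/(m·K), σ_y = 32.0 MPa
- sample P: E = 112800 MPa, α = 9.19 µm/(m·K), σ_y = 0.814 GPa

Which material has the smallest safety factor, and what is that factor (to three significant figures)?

sample C, n = 0.390

Per material, after unit conversion:
  sample D: E = 211.7, α = 11.2, σ_y = 863.0 → σ = 548 MPa, n = 1.58
  sample B: E = 425.5, α = 4.48, σ_y = 542.0 → σ = 438 MPa, n = 1.24
  sample C: E = 389.0, α = 7.89, σ_y = 275.0 → σ = 706 MPa, n = 0.390
  sample X: E = 63.54, α = 3.30, σ_y = 32.00 → σ = 48.2 MPa, n = 0.664
  sample P: E = 112.8, α = 9.19, σ_y = 814.0 → σ = 238 MPa, n = 3.41
Sample C has the lowest safety factor, n = 0.390.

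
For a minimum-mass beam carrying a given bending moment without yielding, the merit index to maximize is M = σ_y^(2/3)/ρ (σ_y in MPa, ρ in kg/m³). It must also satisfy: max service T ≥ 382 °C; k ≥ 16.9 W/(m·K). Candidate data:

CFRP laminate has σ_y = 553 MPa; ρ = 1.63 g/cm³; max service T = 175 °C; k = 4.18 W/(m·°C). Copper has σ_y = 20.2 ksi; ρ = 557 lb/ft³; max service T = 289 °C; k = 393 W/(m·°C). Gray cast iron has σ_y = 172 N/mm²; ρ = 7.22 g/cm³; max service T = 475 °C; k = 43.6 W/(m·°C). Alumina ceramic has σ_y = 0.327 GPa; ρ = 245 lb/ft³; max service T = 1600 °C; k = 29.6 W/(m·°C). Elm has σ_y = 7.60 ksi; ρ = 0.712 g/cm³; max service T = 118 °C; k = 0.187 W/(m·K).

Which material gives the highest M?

alumina ceramic

Screen on constraints: max service T ≥ 382 °C; k ≥ 16.9 W/(m·K). Survivors: gray cast iron, alumina ceramic.
Normalizing units and computing the index:
  gray cast iron: σ_y = 172.0 MPa, ρ = 7220 kg/m³
  alumina ceramic: σ_y = 327.0 MPa, ρ = 3925 kg/m³
  alumina ceramic: M = 12.1×10⁻³
  gray cast iron: M = 4.28×10⁻³
Alumina ceramic ranks first.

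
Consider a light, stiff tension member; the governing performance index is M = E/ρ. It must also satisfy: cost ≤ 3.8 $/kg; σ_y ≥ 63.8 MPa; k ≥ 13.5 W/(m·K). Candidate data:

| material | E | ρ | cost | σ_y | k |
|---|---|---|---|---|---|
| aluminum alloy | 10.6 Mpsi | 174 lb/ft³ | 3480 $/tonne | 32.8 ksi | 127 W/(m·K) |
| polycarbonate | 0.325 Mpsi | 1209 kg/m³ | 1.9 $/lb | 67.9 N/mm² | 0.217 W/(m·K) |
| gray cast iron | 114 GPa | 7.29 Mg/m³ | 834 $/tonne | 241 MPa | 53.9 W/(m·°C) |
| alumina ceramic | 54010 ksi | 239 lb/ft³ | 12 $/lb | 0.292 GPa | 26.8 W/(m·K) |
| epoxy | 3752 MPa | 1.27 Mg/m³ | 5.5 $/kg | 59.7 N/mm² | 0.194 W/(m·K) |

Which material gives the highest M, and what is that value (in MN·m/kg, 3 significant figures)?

Screen on constraints: cost ≤ 3.8 $/kg; σ_y ≥ 63.8 MPa; k ≥ 13.5 W/(m·K). Survivors: aluminum alloy, gray cast iron.
Normalizing units and computing the index:
  aluminum alloy: E = 73.08 GPa, ρ = 2787 kg/m³
  gray cast iron: E = 114.0 GPa, ρ = 7290 kg/m³
  aluminum alloy: M = 26.2 MN·m/kg
  gray cast iron: M = 15.6 MN·m/kg
Highest index: aluminum alloy.

aluminum alloy, M = 26.2 MN·m/kg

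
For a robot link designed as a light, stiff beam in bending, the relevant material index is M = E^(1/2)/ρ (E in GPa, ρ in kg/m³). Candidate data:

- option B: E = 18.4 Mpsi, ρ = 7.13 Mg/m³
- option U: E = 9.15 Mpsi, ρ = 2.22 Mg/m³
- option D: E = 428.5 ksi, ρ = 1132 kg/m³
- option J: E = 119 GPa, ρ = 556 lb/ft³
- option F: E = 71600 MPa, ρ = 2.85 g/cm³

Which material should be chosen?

option U

Normalizing units and computing the index:
  option B: E = 126.9 GPa, ρ = 7130 kg/m³
  option U: E = 63.09 GPa, ρ = 2220 kg/m³
  option D: E = 2.954 GPa, ρ = 1132 kg/m³
  option J: E = 119.0 GPa, ρ = 8906 kg/m³
  option F: E = 71.60 GPa, ρ = 2850 kg/m³
  option U: M = 3.58×10⁻³
  option F: M = 2.97×10⁻³
  option B: M = 1.58×10⁻³
  option D: M = 1.52×10⁻³
  option J: M = 1.22×10⁻³
Option U has the largest M.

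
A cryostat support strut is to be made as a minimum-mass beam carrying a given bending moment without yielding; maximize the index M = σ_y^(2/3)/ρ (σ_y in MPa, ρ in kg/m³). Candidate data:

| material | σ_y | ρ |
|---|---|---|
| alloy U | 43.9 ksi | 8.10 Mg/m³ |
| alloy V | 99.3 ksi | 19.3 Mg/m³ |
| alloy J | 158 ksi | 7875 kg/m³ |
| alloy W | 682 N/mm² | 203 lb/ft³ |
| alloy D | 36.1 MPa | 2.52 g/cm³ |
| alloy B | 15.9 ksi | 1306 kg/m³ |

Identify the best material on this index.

alloy W

In SI units:
  alloy U: σ_y = 302.7 MPa, ρ = 8100 kg/m³
  alloy V: σ_y = 684.6 MPa, ρ = 19300 kg/m³
  alloy J: σ_y = 1089 MPa, ρ = 7875 kg/m³
  alloy W: σ_y = 682.0 MPa, ρ = 3252 kg/m³
  alloy D: σ_y = 36.10 MPa, ρ = 2520 kg/m³
  alloy B: σ_y = 109.6 MPa, ρ = 1306 kg/m³
  alloy W: M = 23.8×10⁻³
  alloy B: M = 17.5×10⁻³
  alloy J: M = 13.4×10⁻³
  alloy U: M = 5.57×10⁻³
  alloy D: M = 4.33×10⁻³
  alloy V: M = 4.02×10⁻³
The maximum is for alloy W.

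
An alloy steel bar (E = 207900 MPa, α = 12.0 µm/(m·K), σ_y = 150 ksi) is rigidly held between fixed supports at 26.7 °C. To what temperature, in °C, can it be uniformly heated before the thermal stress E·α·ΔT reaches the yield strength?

E = 207900 MPa = 207.9 GPa.
σ_y = 150 ksi = 1034 MPa.
E·α·ΔT = 1034 MPa ⇒ ΔT = 1034 / (207.9×10³ × 12.0×10⁻⁶) = 414.5 K.
T = 26.7 + 414.5 = 441.2 °C.

441 °C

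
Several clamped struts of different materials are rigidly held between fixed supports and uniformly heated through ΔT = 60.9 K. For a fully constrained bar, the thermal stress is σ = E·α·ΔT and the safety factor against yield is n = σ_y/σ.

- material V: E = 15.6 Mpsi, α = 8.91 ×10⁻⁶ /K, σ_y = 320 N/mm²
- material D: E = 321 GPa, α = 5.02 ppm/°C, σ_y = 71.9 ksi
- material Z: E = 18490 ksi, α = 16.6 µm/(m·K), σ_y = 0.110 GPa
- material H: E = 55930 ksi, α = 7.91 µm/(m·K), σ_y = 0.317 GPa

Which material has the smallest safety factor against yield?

material Z

With everything in SI (GPa, ×10⁻⁶/K, MPa):
  material V: E = 107.6, α = 8.91, σ_y = 320.0 → σ = 58.4 MPa, n = 5.48
  material D: E = 321.0, α = 5.02, σ_y = 495.7 → σ = 98.1 MPa, n = 5.05
  material Z: E = 127.5, α = 16.6, σ_y = 110.0 → σ = 129 MPa, n = 0.854
  material H: E = 385.6, α = 7.91, σ_y = 317.0 → σ = 186 MPa, n = 1.71
Smallest n: material Z with n = 0.854.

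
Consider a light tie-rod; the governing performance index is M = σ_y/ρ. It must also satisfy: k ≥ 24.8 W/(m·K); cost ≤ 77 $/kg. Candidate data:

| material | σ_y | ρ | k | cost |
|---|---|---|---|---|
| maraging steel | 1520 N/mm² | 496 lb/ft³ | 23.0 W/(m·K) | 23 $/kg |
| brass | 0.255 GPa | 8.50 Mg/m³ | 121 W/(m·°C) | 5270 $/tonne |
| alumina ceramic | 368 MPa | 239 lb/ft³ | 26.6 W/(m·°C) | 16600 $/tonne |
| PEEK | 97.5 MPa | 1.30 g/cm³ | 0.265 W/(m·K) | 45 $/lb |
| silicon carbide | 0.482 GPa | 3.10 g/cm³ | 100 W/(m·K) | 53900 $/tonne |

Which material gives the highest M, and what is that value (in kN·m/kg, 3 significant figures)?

silicon carbide, M = 155 kN·m/kg

Screen on constraints: k ≥ 24.8 W/(m·K); cost ≤ 77 $/kg. Survivors: brass, alumina ceramic, silicon carbide.
Normalizing units and computing the index:
  brass: σ_y = 255.0 MPa, ρ = 8500 kg/m³
  alumina ceramic: σ_y = 368.0 MPa, ρ = 3828 kg/m³
  silicon carbide: σ_y = 482.0 MPa, ρ = 3100 kg/m³
  silicon carbide: M = 155 kN·m/kg
  alumina ceramic: M = 96.1 kN·m/kg
  brass: M = 30.0 kN·m/kg
Silicon carbide has the largest M.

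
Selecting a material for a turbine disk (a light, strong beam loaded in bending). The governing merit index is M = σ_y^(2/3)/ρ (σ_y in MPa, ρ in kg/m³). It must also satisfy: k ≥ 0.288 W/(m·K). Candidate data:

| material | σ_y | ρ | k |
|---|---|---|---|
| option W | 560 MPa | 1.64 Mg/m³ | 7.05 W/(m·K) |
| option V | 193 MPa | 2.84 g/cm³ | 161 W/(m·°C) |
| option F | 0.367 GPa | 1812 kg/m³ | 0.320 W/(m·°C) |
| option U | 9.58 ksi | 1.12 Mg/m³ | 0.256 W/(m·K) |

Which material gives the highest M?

Screen on constraints: k ≥ 0.288 W/(m·K). Survivors: option W, option V, option F.
Putting every candidate on a common basis:
  option W: σ_y = 560.0 MPa, ρ = 1640 kg/m³
  option V: σ_y = 193.0 MPa, ρ = 2840 kg/m³
  option F: σ_y = 367.0 MPa, ρ = 1812 kg/m³
  option W: M = 41.4×10⁻³
  option F: M = 28.3×10⁻³
  option V: M = 11.8×10⁻³
The maximum is for option W.

option W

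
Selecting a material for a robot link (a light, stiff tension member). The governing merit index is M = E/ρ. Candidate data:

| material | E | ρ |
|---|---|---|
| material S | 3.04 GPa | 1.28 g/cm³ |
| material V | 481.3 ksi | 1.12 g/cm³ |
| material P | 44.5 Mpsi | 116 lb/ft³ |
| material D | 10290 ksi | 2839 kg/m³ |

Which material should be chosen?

In SI units:
  material S: E = 3.040 GPa, ρ = 1280 kg/m³
  material V: E = 3.318 GPa, ρ = 1120 kg/m³
  material P: E = 306.8 GPa, ρ = 1858 kg/m³
  material D: E = 70.95 GPa, ρ = 2839 kg/m³
  material P: M = 165 MN·m/kg
  material D: M = 25.0 MN·m/kg
  material V: M = 2.96 MN·m/kg
  material S: M = 2.38 MN·m/kg
Material P has the largest M.

material P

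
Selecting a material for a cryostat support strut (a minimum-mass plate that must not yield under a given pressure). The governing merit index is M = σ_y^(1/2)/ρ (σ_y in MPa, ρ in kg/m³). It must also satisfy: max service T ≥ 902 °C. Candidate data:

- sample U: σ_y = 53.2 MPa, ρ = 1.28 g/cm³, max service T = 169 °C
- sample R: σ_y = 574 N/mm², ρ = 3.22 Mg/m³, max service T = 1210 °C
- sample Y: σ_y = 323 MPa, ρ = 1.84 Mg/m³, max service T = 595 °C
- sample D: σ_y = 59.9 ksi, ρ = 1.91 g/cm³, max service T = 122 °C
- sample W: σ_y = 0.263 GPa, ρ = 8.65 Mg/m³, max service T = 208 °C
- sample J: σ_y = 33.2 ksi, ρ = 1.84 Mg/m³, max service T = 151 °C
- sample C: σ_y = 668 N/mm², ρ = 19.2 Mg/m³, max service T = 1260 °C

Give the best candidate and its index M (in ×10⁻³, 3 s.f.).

Screen on constraints: max service T ≥ 902 °C. Survivors: sample R, sample C.
Putting every candidate on a common basis:
  sample R: σ_y = 574.0 MPa, ρ = 3220 kg/m³
  sample C: σ_y = 668.0 MPa, ρ = 19200 kg/m³
  sample R: M = 7.44×10⁻³
  sample C: M = 1.35×10⁻³
Sample R ranks first.

sample R, M = 7.44×10⁻³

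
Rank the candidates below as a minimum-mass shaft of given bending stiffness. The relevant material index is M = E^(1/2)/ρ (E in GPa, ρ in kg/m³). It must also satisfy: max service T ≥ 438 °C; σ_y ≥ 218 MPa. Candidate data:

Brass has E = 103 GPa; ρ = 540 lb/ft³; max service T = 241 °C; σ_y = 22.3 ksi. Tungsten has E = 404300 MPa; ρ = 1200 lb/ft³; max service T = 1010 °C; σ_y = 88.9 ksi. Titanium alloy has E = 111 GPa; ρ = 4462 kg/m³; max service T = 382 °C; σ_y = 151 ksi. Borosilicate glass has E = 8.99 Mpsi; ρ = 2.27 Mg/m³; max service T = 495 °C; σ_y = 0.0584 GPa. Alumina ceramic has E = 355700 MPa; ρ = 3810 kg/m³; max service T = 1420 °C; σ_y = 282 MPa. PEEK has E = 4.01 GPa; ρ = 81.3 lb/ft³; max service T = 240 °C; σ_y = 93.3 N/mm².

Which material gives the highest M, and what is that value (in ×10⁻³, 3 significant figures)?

alumina ceramic, M = 4.95×10⁻³

Screen on constraints: max service T ≥ 438 °C; σ_y ≥ 218 MPa. Survivors: tungsten, alumina ceramic.
Putting every candidate on a common basis:
  tungsten: E = 404.3 GPa, ρ = 19220 kg/m³
  alumina ceramic: E = 355.7 GPa, ρ = 3810 kg/m³
  alumina ceramic: M = 4.95×10⁻³
  tungsten: M = 1.05×10⁻³
The maximum is for alumina ceramic.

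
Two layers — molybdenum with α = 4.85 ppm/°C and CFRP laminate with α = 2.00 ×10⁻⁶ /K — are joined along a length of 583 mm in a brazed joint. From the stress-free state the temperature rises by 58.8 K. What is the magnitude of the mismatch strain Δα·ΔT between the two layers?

Δα = |4.85 − 2.00|×10⁻⁶/K = 2.85×10⁻⁶/K.
Mismatch strain = Δα·ΔT = 2.85×10⁻⁶ × 58.8 = 1.68×10⁻⁴.

1.68×10⁻⁴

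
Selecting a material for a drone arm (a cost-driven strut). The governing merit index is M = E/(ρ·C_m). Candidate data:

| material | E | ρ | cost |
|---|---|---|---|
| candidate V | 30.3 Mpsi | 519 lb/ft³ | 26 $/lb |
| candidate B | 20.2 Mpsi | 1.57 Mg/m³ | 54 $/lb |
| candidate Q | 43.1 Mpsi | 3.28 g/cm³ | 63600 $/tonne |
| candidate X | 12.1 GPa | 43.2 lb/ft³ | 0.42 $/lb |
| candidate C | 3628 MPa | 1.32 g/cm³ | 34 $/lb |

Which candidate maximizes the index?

candidate X

Putting every candidate on a common basis:
  candidate V: E = 208.9 GPa, ρ = 8314 kg/m³, cost = 57.32 $/kg
  candidate B: E = 139.3 GPa, ρ = 1570 kg/m³, cost = 119.0 $/kg
  candidate Q: E = 297.2 GPa, ρ = 3280 kg/m³, cost = 63.60 $/kg
  candidate X: E = 12.10 GPa, ρ = 692.0 kg/m³, cost = 0.9259 $/kg
  candidate C: E = 3.628 GPa, ρ = 1320 kg/m³, cost = 74.96 $/kg
  candidate X: M = 18.9 MN·m per $
  candidate Q: M = 1.42 MN·m per $
  candidate B: M = 0.745 MN·m per $
  candidate V: M = 0.438 MN·m per $
  candidate C: M = 0.0367 MN·m per $
Candidate X has the largest M.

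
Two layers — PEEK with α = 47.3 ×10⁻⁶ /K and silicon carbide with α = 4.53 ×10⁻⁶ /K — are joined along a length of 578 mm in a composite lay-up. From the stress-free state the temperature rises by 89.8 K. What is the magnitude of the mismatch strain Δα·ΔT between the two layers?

Δα = |47.3 − 4.53|×10⁻⁶/K = 42.8×10⁻⁶/K.
Mismatch strain = Δα·ΔT = 42.8×10⁻⁶ × 89.8 = 3.84×10⁻³.

3.84×10⁻³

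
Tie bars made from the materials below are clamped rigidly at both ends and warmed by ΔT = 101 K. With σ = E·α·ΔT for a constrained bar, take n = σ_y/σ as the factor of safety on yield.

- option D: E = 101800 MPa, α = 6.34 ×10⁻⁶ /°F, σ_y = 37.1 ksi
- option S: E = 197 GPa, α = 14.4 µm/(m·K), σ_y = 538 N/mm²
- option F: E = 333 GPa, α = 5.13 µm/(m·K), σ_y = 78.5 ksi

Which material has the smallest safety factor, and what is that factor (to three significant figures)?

option S, n = 1.88

Converting E to GPa, α to ×10⁻⁶/K, σ_y to MPa, then σ and n for each:
  option D: E = 101.8, α = 11.4, σ_y = 255.8 → σ = 117 MPa, n = 2.18
  option S: E = 197.0, α = 14.4, σ_y = 538.0 → σ = 287 MPa, n = 1.88
  option F: E = 333.0, α = 5.13, σ_y = 541.2 → σ = 173 MPa, n = 3.14
The minimum is option S at n = 1.88.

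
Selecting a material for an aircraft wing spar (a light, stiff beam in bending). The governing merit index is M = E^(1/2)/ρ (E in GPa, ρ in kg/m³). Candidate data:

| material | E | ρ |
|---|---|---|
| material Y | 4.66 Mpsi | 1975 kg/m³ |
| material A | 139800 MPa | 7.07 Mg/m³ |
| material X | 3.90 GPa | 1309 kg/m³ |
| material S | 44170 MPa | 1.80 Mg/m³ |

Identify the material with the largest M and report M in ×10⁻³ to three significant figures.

material S, M = 3.69×10⁻³

In SI units:
  material Y: E = 32.13 GPa, ρ = 1975 kg/m³
  material A: E = 139.8 GPa, ρ = 7070 kg/m³
  material X: E = 3.900 GPa, ρ = 1309 kg/m³
  material S: E = 44.17 GPa, ρ = 1800 kg/m³
  material S: M = 3.69×10⁻³
  material Y: M = 2.87×10⁻³
  material A: M = 1.67×10⁻³
  material X: M = 1.51×10⁻³
Material S ranks first.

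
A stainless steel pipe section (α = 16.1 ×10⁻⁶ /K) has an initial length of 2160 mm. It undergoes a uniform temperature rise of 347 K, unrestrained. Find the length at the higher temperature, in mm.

ΔL = α·L₀·ΔT = 16.1×10⁻⁶ × 2160 mm × 347.0 K = 12.1 mm.
L = L₀ + ΔL = 2160 + 12.1 = 2172.1 mm.

2172.1 mm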